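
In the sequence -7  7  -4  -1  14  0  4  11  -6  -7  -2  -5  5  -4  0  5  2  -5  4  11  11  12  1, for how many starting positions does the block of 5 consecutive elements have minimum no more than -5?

-7 7 -4 -1 14 → min -7  ≤ -5 ✓
7 -4 -1 14 0 → min -4
-4 -1 14 0 4 → min -4
-1 14 0 4 11 → min -1
14 0 4 11 -6 → min -6  ≤ -5 ✓
0 4 11 -6 -7 → min -7  ≤ -5 ✓
4 11 -6 -7 -2 → min -7  ≤ -5 ✓
11 -6 -7 -2 -5 → min -7  ≤ -5 ✓
-6 -7 -2 -5 5 → min -7  ≤ -5 ✓
-7 -2 -5 5 -4 → min -7  ≤ -5 ✓
-2 -5 5 -4 0 → min -5  ≤ -5 ✓
-5 5 -4 0 5 → min -5  ≤ -5 ✓
5 -4 0 5 2 → min -4
-4 0 5 2 -5 → min -5  ≤ -5 ✓
0 5 2 -5 4 → min -5  ≤ -5 ✓
5 2 -5 4 11 → min -5  ≤ -5 ✓
2 -5 4 11 11 → min -5  ≤ -5 ✓
-5 4 11 11 12 → min -5  ≤ -5 ✓
4 11 11 12 1 → min 1
14 windows satisfy the condition.

14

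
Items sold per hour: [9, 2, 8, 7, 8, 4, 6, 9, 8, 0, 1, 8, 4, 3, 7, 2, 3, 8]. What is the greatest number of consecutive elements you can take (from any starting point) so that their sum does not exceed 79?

add 9: [9] sum 9, len 1
add 2: [9, 2] sum 11, len 2
add 8: [9, 2, 8] sum 19, len 3
add 7: [9, 2, 8, 7] sum 26, len 4
add 8: [9, 2, 8, 7, 8] sum 34, len 5
add 4: [9, 2, 8, 7, 8, 4] sum 38, len 6
add 6: [9, 2, 8, 7, 8, 4, 6] sum 44, len 7
add 9: [9, 2, 8, 7, 8, 4, 6, 9] sum 53, len 8
add 8: [9, 2, 8, 7, 8, 4, 6, 9, 8] sum 61, len 9
add 0: [9, 2, 8, 7, 8, 4, 6, 9, 8, 0] sum 61, len 10
add 1: [9, 2, 8, 7, 8, 4, 6, 9, 8, 0, 1] sum 62, len 11
add 8: [9, 2, 8, 7, 8, 4, 6, 9, 8, 0, 1, 8] sum 70, len 12
add 4: [9, 2, 8, 7, 8, 4, 6, 9, 8, 0, 1, 8, 4] sum 74, len 13
add 3: [9, 2, 8, 7, 8, 4, 6, 9, 8, 0, 1, 8, 4, 3] sum 77, len 14
add 7: [2, 8, 7, 8, 4, 6, 9, 8, 0, 1, 8, 4, 3, 7] sum 75, len 14
add 2: [2, 8, 7, 8, 4, 6, 9, 8, 0, 1, 8, 4, 3, 7, 2] sum 77, len 15
add 3: [8, 7, 8, 4, 6, 9, 8, 0, 1, 8, 4, 3, 7, 2, 3] sum 78, len 15
add 8: [7, 8, 4, 6, 9, 8, 0, 1, 8, 4, 3, 7, 2, 3, 8] sum 78, len 15
Longest length seen: 15.

15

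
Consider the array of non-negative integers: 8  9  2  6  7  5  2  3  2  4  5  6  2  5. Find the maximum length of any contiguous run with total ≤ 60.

13

→ 8: sum 8, len 1
→ 9: sum 17, len 2
→ 2: sum 19, len 3
→ 6: sum 25, len 4
→ 7: sum 32, len 5
→ 5: sum 37, len 6
→ 2: sum 39, len 7
→ 3: sum 42, len 8
→ 2: sum 44, len 9
→ 4: sum 48, len 10
→ 5: sum 53, len 11
→ 6: sum 59, len 12
→ 2 (dropped 8): sum 53, len 12
→ 5: sum 58, len 13
Longest length seen: 13.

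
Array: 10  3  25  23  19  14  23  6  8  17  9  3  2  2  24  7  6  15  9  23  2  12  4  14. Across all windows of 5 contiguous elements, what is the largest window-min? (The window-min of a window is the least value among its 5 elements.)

14

(10, 3, 25, 23, 19) → min 3
(3, 25, 23, 19, 14) → min 3
(25, 23, 19, 14, 23) → min 14
(23, 19, 14, 23, 6) → min 6
(19, 14, 23, 6, 8) → min 6
(14, 23, 6, 8, 17) → min 6
(23, 6, 8, 17, 9) → min 6
(6, 8, 17, 9, 3) → min 3
(8, 17, 9, 3, 2) → min 2
(17, 9, 3, 2, 2) → min 2
(9, 3, 2, 2, 24) → min 2
(3, 2, 2, 24, 7) → min 2
(2, 2, 24, 7, 6) → min 2
(2, 24, 7, 6, 15) → min 2
(24, 7, 6, 15, 9) → min 6
(7, 6, 15, 9, 23) → min 6
(6, 15, 9, 23, 2) → min 2
(15, 9, 23, 2, 12) → min 2
(9, 23, 2, 12, 4) → min 2
(23, 2, 12, 4, 14) → min 2
Largest of these is 14.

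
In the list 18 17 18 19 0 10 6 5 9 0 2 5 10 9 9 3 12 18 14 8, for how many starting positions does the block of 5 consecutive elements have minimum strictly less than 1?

[18, 17, 18, 19, 0] → min 0  < 1 ✓
[17, 18, 19, 0, 10] → min 0  < 1 ✓
[18, 19, 0, 10, 6] → min 0  < 1 ✓
[19, 0, 10, 6, 5] → min 0  < 1 ✓
[0, 10, 6, 5, 9] → min 0  < 1 ✓
[10, 6, 5, 9, 0] → min 0  < 1 ✓
[6, 5, 9, 0, 2] → min 0  < 1 ✓
[5, 9, 0, 2, 5] → min 0  < 1 ✓
[9, 0, 2, 5, 10] → min 0  < 1 ✓
[0, 2, 5, 10, 9] → min 0  < 1 ✓
[2, 5, 10, 9, 9] → min 2
[5, 10, 9, 9, 3] → min 3
[10, 9, 9, 3, 12] → min 3
[9, 9, 3, 12, 18] → min 3
[9, 3, 12, 18, 14] → min 3
[3, 12, 18, 14, 8] → min 3
10 windows satisfy the condition.

10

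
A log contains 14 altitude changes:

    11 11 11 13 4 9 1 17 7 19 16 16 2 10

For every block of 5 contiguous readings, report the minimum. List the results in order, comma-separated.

11 11 11 13 4 → min 4
11 11 13 4 9 → min 4
11 13 4 9 1 → min 1
13 4 9 1 17 → min 1
4 9 1 17 7 → min 1
9 1 17 7 19 → min 1
1 17 7 19 16 → min 1
17 7 19 16 16 → min 7
7 19 16 16 2 → min 2
19 16 16 2 10 → min 2

4, 4, 1, 1, 1, 1, 1, 7, 2, 2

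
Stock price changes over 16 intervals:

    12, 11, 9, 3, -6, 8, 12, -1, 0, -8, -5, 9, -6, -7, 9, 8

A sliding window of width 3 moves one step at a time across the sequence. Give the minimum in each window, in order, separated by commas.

12 11 9 → min 9
11 9 3 → min 3
9 3 -6 → min -6
3 -6 8 → min -6
-6 8 12 → min -6
8 12 -1 → min -1
12 -1 0 → min -1
-1 0 -8 → min -8
0 -8 -5 → min -8
-8 -5 9 → min -8
-5 9 -6 → min -6
9 -6 -7 → min -7
-6 -7 9 → min -7
-7 9 8 → min -7

9, 3, -6, -6, -6, -1, -1, -8, -8, -8, -6, -7, -7, -7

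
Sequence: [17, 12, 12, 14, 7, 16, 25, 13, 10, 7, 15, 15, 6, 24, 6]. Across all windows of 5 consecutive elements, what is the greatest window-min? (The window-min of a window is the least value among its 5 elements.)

17 12 12 14 7 → min 7
12 12 14 7 16 → min 7
12 14 7 16 25 → min 7
14 7 16 25 13 → min 7
7 16 25 13 10 → min 7
16 25 13 10 7 → min 7
25 13 10 7 15 → min 7
13 10 7 15 15 → min 7
10 7 15 15 6 → min 6
7 15 15 6 24 → min 6
15 15 6 24 6 → min 6
Greatest of these is 7.

7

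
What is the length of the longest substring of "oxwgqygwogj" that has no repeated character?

[o] len 1
[o, x] len 2
[o, x, w] len 3
[o, x, w, g] len 4
[o, x, w, g, q] len 5
[o, x, w, g, q, y] len 6
[q, y, g] len 3
[q, y, g, w] len 4
[q, y, g, w, o] len 5
[w, o, g] len 3
[w, o, g, j] len 4
Longest all-distinct length: 6.

6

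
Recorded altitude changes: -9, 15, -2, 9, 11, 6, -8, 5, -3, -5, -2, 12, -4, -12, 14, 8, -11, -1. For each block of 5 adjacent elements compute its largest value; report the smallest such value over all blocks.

5

-9 15 -2 9 11 → max 15
15 -2 9 11 6 → max 15
-2 9 11 6 -8 → max 11
9 11 6 -8 5 → max 11
11 6 -8 5 -3 → max 11
6 -8 5 -3 -5 → max 6
-8 5 -3 -5 -2 → max 5
5 -3 -5 -2 12 → max 12
-3 -5 -2 12 -4 → max 12
-5 -2 12 -4 -12 → max 12
-2 12 -4 -12 14 → max 14
12 -4 -12 14 8 → max 14
-4 -12 14 8 -11 → max 14
-12 14 8 -11 -1 → max 14
Smallest of these is 5.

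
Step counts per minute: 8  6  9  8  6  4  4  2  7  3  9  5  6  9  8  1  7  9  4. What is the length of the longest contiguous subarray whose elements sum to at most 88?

15

add 8: [8] sum 8, len 1
add 6: [8, 6] sum 14, len 2
add 9: [8, 6, 9] sum 23, len 3
add 8: [8, 6, 9, 8] sum 31, len 4
add 6: [8, 6, 9, 8, 6] sum 37, len 5
add 4: [8, 6, 9, 8, 6, 4] sum 41, len 6
add 4: [8, 6, 9, 8, 6, 4, 4] sum 45, len 7
add 2: [8, 6, 9, 8, 6, 4, 4, 2] sum 47, len 8
add 7: [8, 6, 9, 8, 6, 4, 4, 2, 7] sum 54, len 9
add 3: [8, 6, 9, 8, 6, 4, 4, 2, 7, 3] sum 57, len 10
add 9: [8, 6, 9, 8, 6, 4, 4, 2, 7, 3, 9] sum 66, len 11
add 5: [8, 6, 9, 8, 6, 4, 4, 2, 7, 3, 9, 5] sum 71, len 12
add 6: [8, 6, 9, 8, 6, 4, 4, 2, 7, 3, 9, 5, 6] sum 77, len 13
add 9: [8, 6, 9, 8, 6, 4, 4, 2, 7, 3, 9, 5, 6, 9] sum 86, len 14
add 8: [6, 9, 8, 6, 4, 4, 2, 7, 3, 9, 5, 6, 9, 8] sum 86, len 14
add 1: [6, 9, 8, 6, 4, 4, 2, 7, 3, 9, 5, 6, 9, 8, 1] sum 87, len 15
add 7: [9, 8, 6, 4, 4, 2, 7, 3, 9, 5, 6, 9, 8, 1, 7] sum 88, len 15
add 9: [8, 6, 4, 4, 2, 7, 3, 9, 5, 6, 9, 8, 1, 7, 9] sum 88, len 15
add 4: [6, 4, 4, 2, 7, 3, 9, 5, 6, 9, 8, 1, 7, 9, 4] sum 84, len 15
Longest length seen: 15.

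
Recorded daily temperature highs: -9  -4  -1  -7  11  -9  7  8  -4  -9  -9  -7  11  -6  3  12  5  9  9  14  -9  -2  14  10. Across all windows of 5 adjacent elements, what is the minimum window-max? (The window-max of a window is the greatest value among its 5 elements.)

-9 -4 -1 -7 11 → max 11
-4 -1 -7 11 -9 → max 11
-1 -7 11 -9 7 → max 11
-7 11 -9 7 8 → max 11
11 -9 7 8 -4 → max 11
-9 7 8 -4 -9 → max 8
7 8 -4 -9 -9 → max 8
8 -4 -9 -9 -7 → max 8
-4 -9 -9 -7 11 → max 11
-9 -9 -7 11 -6 → max 11
-9 -7 11 -6 3 → max 11
-7 11 -6 3 12 → max 12
11 -6 3 12 5 → max 12
-6 3 12 5 9 → max 12
3 12 5 9 9 → max 12
12 5 9 9 14 → max 14
5 9 9 14 -9 → max 14
9 9 14 -9 -2 → max 14
9 14 -9 -2 14 → max 14
14 -9 -2 14 10 → max 14
Minimum of these is 8.

8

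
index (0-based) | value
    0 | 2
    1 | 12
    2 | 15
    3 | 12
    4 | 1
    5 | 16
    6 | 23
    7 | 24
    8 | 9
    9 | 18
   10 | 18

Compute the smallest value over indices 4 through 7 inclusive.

1

Elements at indices 4..7: 1, 16, 23, 24
min(1, 16, 23, 24) = 1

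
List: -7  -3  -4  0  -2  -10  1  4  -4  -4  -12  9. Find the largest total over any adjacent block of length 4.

-3

[-7, -3, -4, 0] → sum -14
[-3, -4, 0, -2] → sum -9
[-4, 0, -2, -10] → sum -16
[0, -2, -10, 1] → sum -11
[-2, -10, 1, 4] → sum -7
[-10, 1, 4, -4] → sum -9
[1, 4, -4, -4] → sum -3
[4, -4, -4, -12] → sum -16
[-4, -4, -12, 9] → sum -11
Largest of these is -3.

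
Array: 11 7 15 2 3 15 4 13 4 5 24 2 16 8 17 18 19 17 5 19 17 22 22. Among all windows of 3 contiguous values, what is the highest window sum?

(11, 7, 15) → sum 33
(7, 15, 2) → sum 24
(15, 2, 3) → sum 20
(2, 3, 15) → sum 20
(3, 15, 4) → sum 22
(15, 4, 13) → sum 32
(4, 13, 4) → sum 21
(13, 4, 5) → sum 22
(4, 5, 24) → sum 33
(5, 24, 2) → sum 31
(24, 2, 16) → sum 42
(2, 16, 8) → sum 26
(16, 8, 17) → sum 41
(8, 17, 18) → sum 43
(17, 18, 19) → sum 54
(18, 19, 17) → sum 54
(19, 17, 5) → sum 41
(17, 5, 19) → sum 41
(5, 19, 17) → sum 41
(19, 17, 22) → sum 58
(17, 22, 22) → sum 61
Highest of these is 61.

61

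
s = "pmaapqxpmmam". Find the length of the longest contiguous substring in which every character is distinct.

4

add p: [p] len 1
add m: [p, m] len 2
add a: [p, m, a] len 3
add a (repeat a, move left end past it): [a] len 1
add p: [a, p] len 2
add q: [a, p, q] len 3
add x: [a, p, q, x] len 4
add p (repeat p, move left end past it): [q, x, p] len 3
add m: [q, x, p, m] len 4
add m (repeat m, move left end past it): [m] len 1
add a: [m, a] len 2
add m (repeat m, move left end past it): [a, m] len 2
Longest all-distinct length: 4.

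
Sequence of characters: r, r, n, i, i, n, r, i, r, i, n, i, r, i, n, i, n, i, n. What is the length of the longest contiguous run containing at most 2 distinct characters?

6

add r: window [r] (1 distinct), len 1
add r: window [r, r] (1 distinct), len 2
add n: window [r, r, n] (2 distinct), len 3
add i: window [n, i] (2 distinct), len 2
add i: window [n, i, i] (2 distinct), len 3
add n: window [n, i, i, n] (2 distinct), len 4
add r: window [n, r] (2 distinct), len 2
add i: window [r, i] (2 distinct), len 2
add r: window [r, i, r] (2 distinct), len 3
add i: window [r, i, r, i] (2 distinct), len 4
add n: window [i, n] (2 distinct), len 2
add i: window [i, n, i] (2 distinct), len 3
add r: window [i, r] (2 distinct), len 2
add i: window [i, r, i] (2 distinct), len 3
add n: window [i, n] (2 distinct), len 2
add i: window [i, n, i] (2 distinct), len 3
add n: window [i, n, i, n] (2 distinct), len 4
add i: window [i, n, i, n, i] (2 distinct), len 5
add n: window [i, n, i, n, i, n] (2 distinct), len 6
Longest length with ≤2 distinct: 6.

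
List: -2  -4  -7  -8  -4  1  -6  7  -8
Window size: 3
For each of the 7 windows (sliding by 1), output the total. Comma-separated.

(-2, -4, -7) → sum -13
(-4, -7, -8) → sum -19
(-7, -8, -4) → sum -19
(-8, -4, 1) → sum -11
(-4, 1, -6) → sum -9
(1, -6, 7) → sum 2
(-6, 7, -8) → sum -7

-13, -19, -19, -11, -9, 2, -7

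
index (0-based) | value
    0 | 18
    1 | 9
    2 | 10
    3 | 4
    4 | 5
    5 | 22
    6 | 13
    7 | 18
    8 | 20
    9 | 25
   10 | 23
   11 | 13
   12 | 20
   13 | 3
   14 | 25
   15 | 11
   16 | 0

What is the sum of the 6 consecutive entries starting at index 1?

63

Elements at indices 1..6: 9, 10, 4, 5, 22, 13
sum(9, 10, 4, 5, 22, 13) = 63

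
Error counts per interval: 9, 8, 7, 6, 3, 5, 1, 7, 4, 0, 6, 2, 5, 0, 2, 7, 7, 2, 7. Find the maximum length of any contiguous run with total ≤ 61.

15

Extend to the right; shrink from the left whenever the sum exceeds 61:
add 9: [9] sum 9, len 1
add 8: [9, 8] sum 17, len 2
add 7: [9, 8, 7] sum 24, len 3
add 6: [9, 8, 7, 6] sum 30, len 4
add 3: [9, 8, 7, 6, 3] sum 33, len 5
add 5: [9, 8, 7, 6, 3, 5] sum 38, len 6
add 1: [9, 8, 7, 6, 3, 5, 1] sum 39, len 7
add 7: [9, 8, 7, 6, 3, 5, 1, 7] sum 46, len 8
add 4: [9, 8, 7, 6, 3, 5, 1, 7, 4] sum 50, len 9
add 0: [9, 8, 7, 6, 3, 5, 1, 7, 4, 0] sum 50, len 10
add 6: [9, 8, 7, 6, 3, 5, 1, 7, 4, 0, 6] sum 56, len 11
add 2: [9, 8, 7, 6, 3, 5, 1, 7, 4, 0, 6, 2] sum 58, len 12
add 5: [8, 7, 6, 3, 5, 1, 7, 4, 0, 6, 2, 5] sum 54, len 12
add 0: [8, 7, 6, 3, 5, 1, 7, 4, 0, 6, 2, 5, 0] sum 54, len 13
add 2: [8, 7, 6, 3, 5, 1, 7, 4, 0, 6, 2, 5, 0, 2] sum 56, len 14
add 7: [7, 6, 3, 5, 1, 7, 4, 0, 6, 2, 5, 0, 2, 7] sum 55, len 14
add 7: [6, 3, 5, 1, 7, 4, 0, 6, 2, 5, 0, 2, 7, 7] sum 55, len 14
add 2: [6, 3, 5, 1, 7, 4, 0, 6, 2, 5, 0, 2, 7, 7, 2] sum 57, len 15
add 7: [3, 5, 1, 7, 4, 0, 6, 2, 5, 0, 2, 7, 7, 2, 7] sum 58, len 15
Longest length seen: 15.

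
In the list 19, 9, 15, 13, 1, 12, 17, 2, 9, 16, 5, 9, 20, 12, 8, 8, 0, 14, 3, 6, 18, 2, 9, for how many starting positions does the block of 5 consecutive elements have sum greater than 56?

19 9 15 13 1 → sum 57  > 56 ✓
9 15 13 1 12 → sum 50
15 13 1 12 17 → sum 58  > 56 ✓
13 1 12 17 2 → sum 45
1 12 17 2 9 → sum 41
12 17 2 9 16 → sum 56
17 2 9 16 5 → sum 49
2 9 16 5 9 → sum 41
9 16 5 9 20 → sum 59  > 56 ✓
16 5 9 20 12 → sum 62  > 56 ✓
5 9 20 12 8 → sum 54
9 20 12 8 8 → sum 57  > 56 ✓
20 12 8 8 0 → sum 48
12 8 8 0 14 → sum 42
8 8 0 14 3 → sum 33
8 0 14 3 6 → sum 31
0 14 3 6 18 → sum 41
14 3 6 18 2 → sum 43
3 6 18 2 9 → sum 38
5 windows satisfy the condition.

5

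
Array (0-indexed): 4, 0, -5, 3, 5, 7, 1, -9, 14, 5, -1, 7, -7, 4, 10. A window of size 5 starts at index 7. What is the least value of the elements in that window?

Elements at indices 7..11: -9, 14, 5, -1, 7
min(-9, 14, 5, -1, 7) = -9

-9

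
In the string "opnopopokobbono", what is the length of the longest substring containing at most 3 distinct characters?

8

[o] 1 distinct, len 1
[o, p] 2 distinct, len 2
[o, p, n] 3 distinct, len 3
[o, p, n, o] 3 distinct, len 4
[o, p, n, o, p] 3 distinct, len 5
[o, p, n, o, p, o] 3 distinct, len 6
[o, p, n, o, p, o, p] 3 distinct, len 7
[o, p, n, o, p, o, p, o] 3 distinct, len 8
[o, p, o, p, o, k] 3 distinct, len 6
[o, p, o, p, o, k, o] 3 distinct, len 7
[o, k, o, b] 3 distinct, len 4
[o, k, o, b, b] 3 distinct, len 5
[o, k, o, b, b, o] 3 distinct, len 6
[o, b, b, o, n] 3 distinct, len 5
[o, b, b, o, n, o] 3 distinct, len 6
Longest length with ≤3 distinct: 8.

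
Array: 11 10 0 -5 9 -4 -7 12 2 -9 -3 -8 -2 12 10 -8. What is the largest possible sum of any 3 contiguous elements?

21

Window sums for each of the 14 positions:
11 10 0 → sum 21
10 0 -5 → sum 5
0 -5 9 → sum 4
-5 9 -4 → sum 0
9 -4 -7 → sum -2
-4 -7 12 → sum 1
-7 12 2 → sum 7
12 2 -9 → sum 5
2 -9 -3 → sum -10
-9 -3 -8 → sum -20
-3 -8 -2 → sum -13
-8 -2 12 → sum 2
-2 12 10 → sum 20
12 10 -8 → sum 14
Largest of these is 21.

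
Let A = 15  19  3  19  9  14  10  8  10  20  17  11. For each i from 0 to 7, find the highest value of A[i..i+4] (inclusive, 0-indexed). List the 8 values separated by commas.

[15, 19, 3, 19, 9] → max 19
[19, 3, 19, 9, 14] → max 19
[3, 19, 9, 14, 10] → max 19
[19, 9, 14, 10, 8] → max 19
[9, 14, 10, 8, 10] → max 14
[14, 10, 8, 10, 20] → max 20
[10, 8, 10, 20, 17] → max 20
[8, 10, 20, 17, 11] → max 20

19, 19, 19, 19, 14, 20, 20, 20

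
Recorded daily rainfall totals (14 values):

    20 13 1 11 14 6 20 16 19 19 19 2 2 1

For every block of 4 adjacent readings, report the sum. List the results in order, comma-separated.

45, 39, 32, 51, 56, 61, 74, 73, 59, 42, 24

20 13 1 11 → sum 45
13 1 11 14 → sum 39
1 11 14 6 → sum 32
11 14 6 20 → sum 51
14 6 20 16 → sum 56
6 20 16 19 → sum 61
20 16 19 19 → sum 74
16 19 19 19 → sum 73
19 19 19 2 → sum 59
19 19 2 2 → sum 42
19 2 2 1 → sum 24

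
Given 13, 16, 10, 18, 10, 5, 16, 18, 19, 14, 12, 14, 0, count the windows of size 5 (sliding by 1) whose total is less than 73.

7

(13, 16, 10, 18, 10) → sum 67  < 73 ✓
(16, 10, 18, 10, 5) → sum 59  < 73 ✓
(10, 18, 10, 5, 16) → sum 59  < 73 ✓
(18, 10, 5, 16, 18) → sum 67  < 73 ✓
(10, 5, 16, 18, 19) → sum 68  < 73 ✓
(5, 16, 18, 19, 14) → sum 72  < 73 ✓
(16, 18, 19, 14, 12) → sum 79
(18, 19, 14, 12, 14) → sum 77
(19, 14, 12, 14, 0) → sum 59  < 73 ✓
7 windows satisfy the condition.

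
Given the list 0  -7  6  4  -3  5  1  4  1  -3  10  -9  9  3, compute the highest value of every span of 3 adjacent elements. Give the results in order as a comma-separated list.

6, 6, 6, 5, 5, 5, 4, 4, 10, 10, 10, 9

[0, -7, 6] → max 6
[-7, 6, 4] → max 6
[6, 4, -3] → max 6
[4, -3, 5] → max 5
[-3, 5, 1] → max 5
[5, 1, 4] → max 5
[1, 4, 1] → max 4
[4, 1, -3] → max 4
[1, -3, 10] → max 10
[-3, 10, -9] → max 10
[10, -9, 9] → max 10
[-9, 9, 3] → max 9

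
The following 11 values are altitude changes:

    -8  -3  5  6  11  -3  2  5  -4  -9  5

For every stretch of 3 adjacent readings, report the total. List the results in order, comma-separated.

-6, 8, 22, 14, 10, 4, 3, -8, -8

[-8, -3, 5] → sum -6
[-3, 5, 6] → sum 8
[5, 6, 11] → sum 22
[6, 11, -3] → sum 14
[11, -3, 2] → sum 10
[-3, 2, 5] → sum 4
[2, 5, -4] → sum 3
[5, -4, -9] → sum -8
[-4, -9, 5] → sum -8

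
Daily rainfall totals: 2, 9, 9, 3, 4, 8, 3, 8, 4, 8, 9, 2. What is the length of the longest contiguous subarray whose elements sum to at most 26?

→ 2: sum 2, len 1
→ 9: sum 11, len 2
→ 9: sum 20, len 3
→ 3: sum 23, len 4
→ 4 (dropped 2): sum 25, len 4
→ 8 (dropped 9): sum 24, len 4
→ 3 (dropped 9): sum 18, len 4
→ 8: sum 26, len 5
→ 4 (dropped 3, 4): sum 23, len 4
→ 8 (dropped 8): sum 23, len 4
→ 9 (dropped 3, 8): sum 21, len 3
→ 2: sum 23, len 4
Longest length seen: 5.

5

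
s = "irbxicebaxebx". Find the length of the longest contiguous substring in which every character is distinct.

add i: [i] len 1
add r: [i, r] len 2
add b: [i, r, b] len 3
add x: [i, r, b, x] len 4
add i (repeat i, move left end past it): [r, b, x, i] len 4
add c: [r, b, x, i, c] len 5
add e: [r, b, x, i, c, e] len 6
add b (repeat b, move left end past it): [x, i, c, e, b] len 5
add a: [x, i, c, e, b, a] len 6
add x (repeat x, move left end past it): [i, c, e, b, a, x] len 6
add e (repeat e, move left end past it): [b, a, x, e] len 4
add b (repeat b, move left end past it): [a, x, e, b] len 4
add x (repeat x, move left end past it): [e, b, x] len 3
Longest all-distinct length: 6.

6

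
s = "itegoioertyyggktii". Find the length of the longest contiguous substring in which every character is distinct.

add i: [i] len 1
add t: [i, t] len 2
add e: [i, t, e] len 3
add g: [i, t, e, g] len 4
add o: [i, t, e, g, o] len 5
add i (repeat i, move left end past it): [t, e, g, o, i] len 5
add o (repeat o, move left end past it): [i, o] len 2
add e: [i, o, e] len 3
add r: [i, o, e, r] len 4
add t: [i, o, e, r, t] len 5
add y: [i, o, e, r, t, y] len 6
add y (repeat y, move left end past it): [y] len 1
add g: [y, g] len 2
add g (repeat g, move left end past it): [g] len 1
add k: [g, k] len 2
add t: [g, k, t] len 3
add i: [g, k, t, i] len 4
add i (repeat i, move left end past it): [i] len 1
Longest all-distinct length: 6.

6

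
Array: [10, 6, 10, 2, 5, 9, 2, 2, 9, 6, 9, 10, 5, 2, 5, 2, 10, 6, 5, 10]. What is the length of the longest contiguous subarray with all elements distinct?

[10] len 1
[10, 6] len 2
[6, 10] len 2
[6, 10, 2] len 3
[6, 10, 2, 5] len 4
[6, 10, 2, 5, 9] len 5
[5, 9, 2] len 3
[2] len 1
[2, 9] len 2
[2, 9, 6] len 3
[6, 9] len 2
[6, 9, 10] len 3
[6, 9, 10, 5] len 4
[6, 9, 10, 5, 2] len 5
[2, 5] len 2
[5, 2] len 2
[5, 2, 10] len 3
[5, 2, 10, 6] len 4
[2, 10, 6, 5] len 4
[6, 5, 10] len 3
Longest all-distinct length: 5.

5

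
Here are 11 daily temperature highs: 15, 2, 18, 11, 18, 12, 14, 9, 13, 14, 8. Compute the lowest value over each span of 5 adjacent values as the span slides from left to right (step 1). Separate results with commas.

2, 2, 11, 9, 9, 9, 8

15 2 18 11 18 → min 2
2 18 11 18 12 → min 2
18 11 18 12 14 → min 11
11 18 12 14 9 → min 9
18 12 14 9 13 → min 9
12 14 9 13 14 → min 9
14 9 13 14 8 → min 8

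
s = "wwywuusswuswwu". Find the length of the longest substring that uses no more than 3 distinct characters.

[w] 1 distinct, len 1
[w, w] 1 distinct, len 2
[w, w, y] 2 distinct, len 3
[w, w, y, w] 2 distinct, len 4
[w, w, y, w, u] 3 distinct, len 5
[w, w, y, w, u, u] 3 distinct, len 6
[w, u, u, s] 3 distinct, len 4
[w, u, u, s, s] 3 distinct, len 5
[w, u, u, s, s, w] 3 distinct, len 6
[w, u, u, s, s, w, u] 3 distinct, len 7
[w, u, u, s, s, w, u, s] 3 distinct, len 8
[w, u, u, s, s, w, u, s, w] 3 distinct, len 9
[w, u, u, s, s, w, u, s, w, w] 3 distinct, len 10
[w, u, u, s, s, w, u, s, w, w, u] 3 distinct, len 11
Longest length with ≤3 distinct: 11.

11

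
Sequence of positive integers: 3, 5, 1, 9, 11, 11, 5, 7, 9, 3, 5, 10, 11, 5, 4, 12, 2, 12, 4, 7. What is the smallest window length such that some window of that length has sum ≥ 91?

add 3: running sum 3 < 91
add 5: running sum 8 < 91
add 1: running sum 9 < 91
add 9: running sum 18 < 91
add 11: running sum 29 < 91
add 11: running sum 40 < 91
add 5: running sum 45 < 91
add 7: running sum 52 < 91
add 9: running sum 61 < 91
add 3: running sum 64 < 91
add 5: running sum 69 < 91
add 10: running sum 79 < 91
add 11: running sum 90 < 91
end 13: [5, 1, 9, 11, 11, 5, 7, 9, 3, 5, 10, 11, 5] sum 92, len 13
end 14: [1, 9, 11, 11, 5, 7, 9, 3, 5, 10, 11, 5, 4] sum 91, len 13
end 15: [11, 11, 5, 7, 9, 3, 5, 10, 11, 5, 4, 12] sum 93, len 12
end 16: [11, 11, 5, 7, 9, 3, 5, 10, 11, 5, 4, 12, 2] sum 95, len 13
end 17: [11, 5, 7, 9, 3, 5, 10, 11, 5, 4, 12, 2, 12] sum 96, len 13
end 18: [11, 5, 7, 9, 3, 5, 10, 11, 5, 4, 12, 2, 12, 4] sum 100, len 14
end 19: [7, 9, 3, 5, 10, 11, 5, 4, 12, 2, 12, 4, 7] sum 91, len 13
Shortest qualifying length: 12.

12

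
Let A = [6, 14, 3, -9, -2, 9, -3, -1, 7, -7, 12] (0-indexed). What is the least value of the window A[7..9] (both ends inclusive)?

-7

Elements at indices 7..9: -1, 7, -7
min(-1, 7, -7) = -7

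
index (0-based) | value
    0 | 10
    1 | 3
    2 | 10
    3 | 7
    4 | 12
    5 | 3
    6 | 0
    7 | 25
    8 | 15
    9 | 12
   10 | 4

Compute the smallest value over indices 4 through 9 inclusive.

0

Elements at indices 4..9: 12, 3, 0, 25, 15, 12
min(12, 3, 0, 25, 15, 12) = 0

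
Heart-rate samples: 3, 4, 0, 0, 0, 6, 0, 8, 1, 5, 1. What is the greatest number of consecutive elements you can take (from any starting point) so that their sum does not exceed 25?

10

[3] sum 3 len 1
[3, 4] sum 7 len 2
[3, 4, 0] sum 7 len 3
[3, 4, 0, 0] sum 7 len 4
[3, 4, 0, 0, 0] sum 7 len 5
[3, 4, 0, 0, 0, 6] sum 13 len 6
[3, 4, 0, 0, 0, 6, 0] sum 13 len 7
[3, 4, 0, 0, 0, 6, 0, 8] sum 21 len 8
[3, 4, 0, 0, 0, 6, 0, 8, 1] sum 22 len 9
[4, 0, 0, 0, 6, 0, 8, 1, 5] sum 24 len 9
[4, 0, 0, 0, 6, 0, 8, 1, 5, 1] sum 25 len 10
Longest length seen: 10.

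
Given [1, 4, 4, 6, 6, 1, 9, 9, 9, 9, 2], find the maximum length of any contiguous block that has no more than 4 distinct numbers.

add 1: window [1] (1 distinct), len 1
add 4: window [1, 4] (2 distinct), len 2
add 4: window [1, 4, 4] (2 distinct), len 3
add 6: window [1, 4, 4, 6] (3 distinct), len 4
add 6: window [1, 4, 4, 6, 6] (3 distinct), len 5
add 1: window [1, 4, 4, 6, 6, 1] (3 distinct), len 6
add 9: window [1, 4, 4, 6, 6, 1, 9] (4 distinct), len 7
add 9: window [1, 4, 4, 6, 6, 1, 9, 9] (4 distinct), len 8
add 9: window [1, 4, 4, 6, 6, 1, 9, 9, 9] (4 distinct), len 9
add 9: window [1, 4, 4, 6, 6, 1, 9, 9, 9, 9] (4 distinct), len 10
add 2: window [6, 6, 1, 9, 9, 9, 9, 2] (4 distinct), len 8
Longest length with ≤4 distinct: 10.

10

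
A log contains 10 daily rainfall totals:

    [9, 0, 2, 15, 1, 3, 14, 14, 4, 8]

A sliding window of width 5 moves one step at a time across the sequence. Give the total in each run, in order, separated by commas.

(9, 0, 2, 15, 1) → sum 27
(0, 2, 15, 1, 3) → sum 21
(2, 15, 1, 3, 14) → sum 35
(15, 1, 3, 14, 14) → sum 47
(1, 3, 14, 14, 4) → sum 36
(3, 14, 14, 4, 8) → sum 43

27, 21, 35, 47, 36, 43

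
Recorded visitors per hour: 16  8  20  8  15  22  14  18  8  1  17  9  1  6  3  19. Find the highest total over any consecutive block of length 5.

79

[16, 8, 20, 8, 15] → sum 67
[8, 20, 8, 15, 22] → sum 73
[20, 8, 15, 22, 14] → sum 79
[8, 15, 22, 14, 18] → sum 77
[15, 22, 14, 18, 8] → sum 77
[22, 14, 18, 8, 1] → sum 63
[14, 18, 8, 1, 17] → sum 58
[18, 8, 1, 17, 9] → sum 53
[8, 1, 17, 9, 1] → sum 36
[1, 17, 9, 1, 6] → sum 34
[17, 9, 1, 6, 3] → sum 36
[9, 1, 6, 3, 19] → sum 38
Highest of these is 79.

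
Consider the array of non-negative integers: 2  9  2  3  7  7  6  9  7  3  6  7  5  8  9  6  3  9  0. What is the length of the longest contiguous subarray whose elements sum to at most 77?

13

Extend to the right; shrink from the left whenever the sum exceeds 77:
[2] sum 2 len 1
[2, 9] sum 11 len 2
[2, 9, 2] sum 13 len 3
[2, 9, 2, 3] sum 16 len 4
[2, 9, 2, 3, 7] sum 23 len 5
[2, 9, 2, 3, 7, 7] sum 30 len 6
[2, 9, 2, 3, 7, 7, 6] sum 36 len 7
[2, 9, 2, 3, 7, 7, 6, 9] sum 45 len 8
[2, 9, 2, 3, 7, 7, 6, 9, 7] sum 52 len 9
[2, 9, 2, 3, 7, 7, 6, 9, 7, 3] sum 55 len 10
[2, 9, 2, 3, 7, 7, 6, 9, 7, 3, 6] sum 61 len 11
[2, 9, 2, 3, 7, 7, 6, 9, 7, 3, 6, 7] sum 68 len 12
[2, 9, 2, 3, 7, 7, 6, 9, 7, 3, 6, 7, 5] sum 73 len 13
[2, 3, 7, 7, 6, 9, 7, 3, 6, 7, 5, 8] sum 70 len 12
[3, 7, 7, 6, 9, 7, 3, 6, 7, 5, 8, 9] sum 77 len 12
[7, 6, 9, 7, 3, 6, 7, 5, 8, 9, 6] sum 73 len 11
[7, 6, 9, 7, 3, 6, 7, 5, 8, 9, 6, 3] sum 76 len 12
[9, 7, 3, 6, 7, 5, 8, 9, 6, 3, 9] sum 72 len 11
[9, 7, 3, 6, 7, 5, 8, 9, 6, 3, 9, 0] sum 72 len 12
Longest length seen: 13.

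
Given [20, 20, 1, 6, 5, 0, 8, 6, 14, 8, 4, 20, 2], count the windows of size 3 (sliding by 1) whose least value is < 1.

[20, 20, 1] → min 1
[20, 1, 6] → min 1
[1, 6, 5] → min 1
[6, 5, 0] → min 0  < 1 ✓
[5, 0, 8] → min 0  < 1 ✓
[0, 8, 6] → min 0  < 1 ✓
[8, 6, 14] → min 6
[6, 14, 8] → min 6
[14, 8, 4] → min 4
[8, 4, 20] → min 4
[4, 20, 2] → min 2
3 windows satisfy the condition.

3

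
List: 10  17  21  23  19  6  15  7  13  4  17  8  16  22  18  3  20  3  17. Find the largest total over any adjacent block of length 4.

80

(10, 17, 21, 23) → sum 71
(17, 21, 23, 19) → sum 80
(21, 23, 19, 6) → sum 69
(23, 19, 6, 15) → sum 63
(19, 6, 15, 7) → sum 47
(6, 15, 7, 13) → sum 41
(15, 7, 13, 4) → sum 39
(7, 13, 4, 17) → sum 41
(13, 4, 17, 8) → sum 42
(4, 17, 8, 16) → sum 45
(17, 8, 16, 22) → sum 63
(8, 16, 22, 18) → sum 64
(16, 22, 18, 3) → sum 59
(22, 18, 3, 20) → sum 63
(18, 3, 20, 3) → sum 44
(3, 20, 3, 17) → sum 43
Largest of these is 80.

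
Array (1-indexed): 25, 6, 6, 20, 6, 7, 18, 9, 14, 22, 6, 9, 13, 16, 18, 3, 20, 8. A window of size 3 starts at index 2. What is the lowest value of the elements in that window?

6

Elements at indices 2..4: 6, 6, 20
min(6, 6, 20) = 6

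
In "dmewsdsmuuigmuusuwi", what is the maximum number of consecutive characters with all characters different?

5

add d: [d] len 1
add m: [d, m] len 2
add e: [d, m, e] len 3
add w: [d, m, e, w] len 4
add s: [d, m, e, w, s] len 5
add d (repeat d, move left end past it): [m, e, w, s, d] len 5
add s (repeat s, move left end past it): [d, s] len 2
add m: [d, s, m] len 3
add u: [d, s, m, u] len 4
add u (repeat u, move left end past it): [u] len 1
add i: [u, i] len 2
add g: [u, i, g] len 3
add m: [u, i, g, m] len 4
add u (repeat u, move left end past it): [i, g, m, u] len 4
add u (repeat u, move left end past it): [u] len 1
add s: [u, s] len 2
add u (repeat u, move left end past it): [s, u] len 2
add w: [s, u, w] len 3
add i: [s, u, w, i] len 4
Longest all-distinct length: 5.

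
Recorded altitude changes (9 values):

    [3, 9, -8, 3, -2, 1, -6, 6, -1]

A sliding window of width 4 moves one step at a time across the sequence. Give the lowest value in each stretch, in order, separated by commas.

-8, -8, -8, -6, -6, -6

3 9 -8 3 → min -8
9 -8 3 -2 → min -8
-8 3 -2 1 → min -8
3 -2 1 -6 → min -6
-2 1 -6 6 → min -6
1 -6 6 -1 → min -6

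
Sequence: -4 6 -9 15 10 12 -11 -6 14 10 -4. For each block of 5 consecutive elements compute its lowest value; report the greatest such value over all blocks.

-9

Window mins for each of the 7 positions:
-4 6 -9 15 10 → min -9
6 -9 15 10 12 → min -9
-9 15 10 12 -11 → min -11
15 10 12 -11 -6 → min -11
10 12 -11 -6 14 → min -11
12 -11 -6 14 10 → min -11
-11 -6 14 10 -4 → min -11
Greatest of these is -9.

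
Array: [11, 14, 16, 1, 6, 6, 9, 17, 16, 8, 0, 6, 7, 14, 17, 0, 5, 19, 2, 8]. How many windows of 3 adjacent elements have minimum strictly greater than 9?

1

11 14 16 → min 11  > 9 ✓
14 16 1 → min 1
16 1 6 → min 1
1 6 6 → min 1
6 6 9 → min 6
6 9 17 → min 6
9 17 16 → min 9
17 16 8 → min 8
16 8 0 → min 0
8 0 6 → min 0
0 6 7 → min 0
6 7 14 → min 6
7 14 17 → min 7
14 17 0 → min 0
17 0 5 → min 0
0 5 19 → min 0
5 19 2 → min 2
19 2 8 → min 2
1 window satisfy the condition.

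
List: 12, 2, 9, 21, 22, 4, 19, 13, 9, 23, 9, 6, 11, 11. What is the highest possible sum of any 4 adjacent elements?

(12, 2, 9, 21) → sum 44
(2, 9, 21, 22) → sum 54
(9, 21, 22, 4) → sum 56
(21, 22, 4, 19) → sum 66
(22, 4, 19, 13) → sum 58
(4, 19, 13, 9) → sum 45
(19, 13, 9, 23) → sum 64
(13, 9, 23, 9) → sum 54
(9, 23, 9, 6) → sum 47
(23, 9, 6, 11) → sum 49
(9, 6, 11, 11) → sum 37
Highest of these is 66.

66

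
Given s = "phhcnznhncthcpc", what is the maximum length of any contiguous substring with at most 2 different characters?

3

[p] 1 distinct, len 1
[p, h] 2 distinct, len 2
[p, h, h] 2 distinct, len 3
[h, h, c] 2 distinct, len 3
[c, n] 2 distinct, len 2
[n, z] 2 distinct, len 2
[n, z, n] 2 distinct, len 3
[n, h] 2 distinct, len 2
[n, h, n] 2 distinct, len 3
[n, c] 2 distinct, len 2
[c, t] 2 distinct, len 2
[t, h] 2 distinct, len 2
[h, c] 2 distinct, len 2
[c, p] 2 distinct, len 2
[c, p, c] 2 distinct, len 3
Longest length with ≤2 distinct: 3.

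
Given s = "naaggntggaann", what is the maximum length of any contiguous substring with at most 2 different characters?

4

[n] 1 distinct, len 1
[n, a] 2 distinct, len 2
[n, a, a] 2 distinct, len 3
[a, a, g] 2 distinct, len 3
[a, a, g, g] 2 distinct, len 4
[g, g, n] 2 distinct, len 3
[n, t] 2 distinct, len 2
[t, g] 2 distinct, len 2
[t, g, g] 2 distinct, len 3
[g, g, a] 2 distinct, len 3
[g, g, a, a] 2 distinct, len 4
[a, a, n] 2 distinct, len 3
[a, a, n, n] 2 distinct, len 4
Longest length with ≤2 distinct: 4.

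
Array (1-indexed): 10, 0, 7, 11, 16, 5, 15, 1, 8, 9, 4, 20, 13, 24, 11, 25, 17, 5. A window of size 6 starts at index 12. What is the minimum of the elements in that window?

Elements at indices 12..17: 20, 13, 24, 11, 25, 17
min(20, 13, 24, 11, 25, 17) = 11

11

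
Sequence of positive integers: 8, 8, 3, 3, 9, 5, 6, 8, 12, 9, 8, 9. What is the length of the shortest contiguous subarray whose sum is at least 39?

5

Extend right; whenever the sum reaches 39, record the length and shrink from the left:
add 8: running sum 8 < 39
add 8: running sum 16 < 39
add 3: running sum 19 < 39
add 3: running sum 22 < 39
add 9: running sum 31 < 39
add 5: running sum 36 < 39
add 6: shortest ending here [8, 8, 3, 3, 9, 5, 6] sum 42, len 7
add 8: shortest ending here [8, 3, 3, 9, 5, 6, 8] sum 42, len 7
add 12: shortest ending here [9, 5, 6, 8, 12] sum 40, len 5
add 9: shortest ending here [5, 6, 8, 12, 9] sum 40, len 5
add 8: shortest ending here [6, 8, 12, 9, 8] sum 43, len 5
add 9: shortest ending here [8, 12, 9, 8, 9] sum 46, len 5
Shortest qualifying length: 5.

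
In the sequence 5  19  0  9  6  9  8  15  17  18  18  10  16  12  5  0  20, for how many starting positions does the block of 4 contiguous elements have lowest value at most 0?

[5, 19, 0, 9] → min 0  ≤ 0 ✓
[19, 0, 9, 6] → min 0  ≤ 0 ✓
[0, 9, 6, 9] → min 0  ≤ 0 ✓
[9, 6, 9, 8] → min 6
[6, 9, 8, 15] → min 6
[9, 8, 15, 17] → min 8
[8, 15, 17, 18] → min 8
[15, 17, 18, 18] → min 15
[17, 18, 18, 10] → min 10
[18, 18, 10, 16] → min 10
[18, 10, 16, 12] → min 10
[10, 16, 12, 5] → min 5
[16, 12, 5, 0] → min 0  ≤ 0 ✓
[12, 5, 0, 20] → min 0  ≤ 0 ✓
5 windows satisfy the condition.

5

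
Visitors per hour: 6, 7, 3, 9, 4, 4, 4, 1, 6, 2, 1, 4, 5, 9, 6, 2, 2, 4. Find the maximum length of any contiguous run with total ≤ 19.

Extend to the right; shrink from the left whenever the sum exceeds 19:
add 6: [6] sum 6, len 1
add 7: [6, 7] sum 13, len 2
add 3: [6, 7, 3] sum 16, len 3
add 9: [7, 3, 9] sum 19, len 3
add 4: [3, 9, 4] sum 16, len 3
add 4: [9, 4, 4] sum 17, len 3
add 4: [4, 4, 4] sum 12, len 3
add 1: [4, 4, 4, 1] sum 13, len 4
add 6: [4, 4, 4, 1, 6] sum 19, len 5
add 2: [4, 4, 1, 6, 2] sum 17, len 5
add 1: [4, 4, 1, 6, 2, 1] sum 18, len 6
add 4: [4, 1, 6, 2, 1, 4] sum 18, len 6
add 5: [1, 6, 2, 1, 4, 5] sum 19, len 6
add 9: [1, 4, 5, 9] sum 19, len 4
add 6: [9, 6] sum 15, len 2
add 2: [9, 6, 2] sum 17, len 3
add 2: [9, 6, 2, 2] sum 19, len 4
add 4: [6, 2, 2, 4] sum 14, len 4
Longest length seen: 6.

6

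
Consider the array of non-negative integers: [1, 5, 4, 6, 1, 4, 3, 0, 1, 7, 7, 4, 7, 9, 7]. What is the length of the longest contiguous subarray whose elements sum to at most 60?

[1] sum 1 len 1
[1, 5] sum 6 len 2
[1, 5, 4] sum 10 len 3
[1, 5, 4, 6] sum 16 len 4
[1, 5, 4, 6, 1] sum 17 len 5
[1, 5, 4, 6, 1, 4] sum 21 len 6
[1, 5, 4, 6, 1, 4, 3] sum 24 len 7
[1, 5, 4, 6, 1, 4, 3, 0] sum 24 len 8
[1, 5, 4, 6, 1, 4, 3, 0, 1] sum 25 len 9
[1, 5, 4, 6, 1, 4, 3, 0, 1, 7] sum 32 len 10
[1, 5, 4, 6, 1, 4, 3, 0, 1, 7, 7] sum 39 len 11
[1, 5, 4, 6, 1, 4, 3, 0, 1, 7, 7, 4] sum 43 len 12
[1, 5, 4, 6, 1, 4, 3, 0, 1, 7, 7, 4, 7] sum 50 len 13
[1, 5, 4, 6, 1, 4, 3, 0, 1, 7, 7, 4, 7, 9] sum 59 len 14
[4, 6, 1, 4, 3, 0, 1, 7, 7, 4, 7, 9, 7] sum 60 len 13
Longest length seen: 14.

14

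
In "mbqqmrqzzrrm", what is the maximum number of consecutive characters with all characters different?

4

[m] len 1
[m, b] len 2
[m, b, q] len 3
[q] len 1
[q, m] len 2
[q, m, r] len 3
[m, r, q] len 3
[m, r, q, z] len 4
[z] len 1
[z, r] len 2
[r] len 1
[r, m] len 2
Longest all-distinct length: 4.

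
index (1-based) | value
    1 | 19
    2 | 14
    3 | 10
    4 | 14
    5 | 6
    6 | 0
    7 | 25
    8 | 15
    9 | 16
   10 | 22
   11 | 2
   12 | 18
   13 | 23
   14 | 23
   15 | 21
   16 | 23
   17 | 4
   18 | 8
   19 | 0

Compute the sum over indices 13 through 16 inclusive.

90

Elements at indices 13..16: 23, 23, 21, 23
sum(23, 23, 21, 23) = 90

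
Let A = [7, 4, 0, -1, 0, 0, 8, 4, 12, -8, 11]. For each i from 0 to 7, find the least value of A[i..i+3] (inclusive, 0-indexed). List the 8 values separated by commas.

-1, -1, -1, -1, 0, 0, -8, -8

Sliding a size-4 window across the 11 values:
(7, 4, 0, -1) → min -1
(4, 0, -1, 0) → min -1
(0, -1, 0, 0) → min -1
(-1, 0, 0, 8) → min -1
(0, 0, 8, 4) → min 0
(0, 8, 4, 12) → min 0
(8, 4, 12, -8) → min -8
(4, 12, -8, 11) → min -8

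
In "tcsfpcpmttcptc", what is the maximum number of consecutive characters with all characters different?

5

add t: [t] len 1
add c: [t, c] len 2
add s: [t, c, s] len 3
add f: [t, c, s, f] len 4
add p: [t, c, s, f, p] len 5
add c (repeat c, move left end past it): [s, f, p, c] len 4
add p (repeat p, move left end past it): [c, p] len 2
add m: [c, p, m] len 3
add t: [c, p, m, t] len 4
add t (repeat t, move left end past it): [t] len 1
add c: [t, c] len 2
add p: [t, c, p] len 3
add t (repeat t, move left end past it): [c, p, t] len 3
add c (repeat c, move left end past it): [p, t, c] len 3
Longest all-distinct length: 5.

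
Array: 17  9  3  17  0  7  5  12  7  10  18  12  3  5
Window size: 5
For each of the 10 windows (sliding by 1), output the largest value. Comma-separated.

[17, 9, 3, 17, 0] → max 17
[9, 3, 17, 0, 7] → max 17
[3, 17, 0, 7, 5] → max 17
[17, 0, 7, 5, 12] → max 17
[0, 7, 5, 12, 7] → max 12
[7, 5, 12, 7, 10] → max 12
[5, 12, 7, 10, 18] → max 18
[12, 7, 10, 18, 12] → max 18
[7, 10, 18, 12, 3] → max 18
[10, 18, 12, 3, 5] → max 18

17, 17, 17, 17, 12, 12, 18, 18, 18, 18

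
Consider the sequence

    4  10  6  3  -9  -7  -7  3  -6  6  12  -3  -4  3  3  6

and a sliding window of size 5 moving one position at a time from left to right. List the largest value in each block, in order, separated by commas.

[4, 10, 6, 3, -9] → max 10
[10, 6, 3, -9, -7] → max 10
[6, 3, -9, -7, -7] → max 6
[3, -9, -7, -7, 3] → max 3
[-9, -7, -7, 3, -6] → max 3
[-7, -7, 3, -6, 6] → max 6
[-7, 3, -6, 6, 12] → max 12
[3, -6, 6, 12, -3] → max 12
[-6, 6, 12, -3, -4] → max 12
[6, 12, -3, -4, 3] → max 12
[12, -3, -4, 3, 3] → max 12
[-3, -4, 3, 3, 6] → max 6

10, 10, 6, 3, 3, 6, 12, 12, 12, 12, 12, 6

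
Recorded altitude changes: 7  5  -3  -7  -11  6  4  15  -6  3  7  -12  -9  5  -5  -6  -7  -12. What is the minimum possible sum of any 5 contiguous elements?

Each size-5 window and its sum:
[7, 5, -3, -7, -11] → sum -9
[5, -3, -7, -11, 6] → sum -10
[-3, -7, -11, 6, 4] → sum -11
[-7, -11, 6, 4, 15] → sum 7
[-11, 6, 4, 15, -6] → sum 8
[6, 4, 15, -6, 3] → sum 22
[4, 15, -6, 3, 7] → sum 23
[15, -6, 3, 7, -12] → sum 7
[-6, 3, 7, -12, -9] → sum -17
[3, 7, -12, -9, 5] → sum -6
[7, -12, -9, 5, -5] → sum -14
[-12, -9, 5, -5, -6] → sum -27
[-9, 5, -5, -6, -7] → sum -22
[5, -5, -6, -7, -12] → sum -25
Minimum of these is -27.

-27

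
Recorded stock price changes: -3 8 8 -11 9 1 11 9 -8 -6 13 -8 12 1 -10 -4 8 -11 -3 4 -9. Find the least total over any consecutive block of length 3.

Each size-3 window and its sum:
[-3, 8, 8] → sum 13
[8, 8, -11] → sum 5
[8, -11, 9] → sum 6
[-11, 9, 1] → sum -1
[9, 1, 11] → sum 21
[1, 11, 9] → sum 21
[11, 9, -8] → sum 12
[9, -8, -6] → sum -5
[-8, -6, 13] → sum -1
[-6, 13, -8] → sum -1
[13, -8, 12] → sum 17
[-8, 12, 1] → sum 5
[12, 1, -10] → sum 3
[1, -10, -4] → sum -13
[-10, -4, 8] → sum -6
[-4, 8, -11] → sum -7
[8, -11, -3] → sum -6
[-11, -3, 4] → sum -10
[-3, 4, -9] → sum -8
Least of these is -13.

-13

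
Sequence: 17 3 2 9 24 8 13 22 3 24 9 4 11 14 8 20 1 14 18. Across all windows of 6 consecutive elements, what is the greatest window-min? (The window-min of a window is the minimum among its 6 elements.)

17 3 2 9 24 8 → min 2
3 2 9 24 8 13 → min 2
2 9 24 8 13 22 → min 2
9 24 8 13 22 3 → min 3
24 8 13 22 3 24 → min 3
8 13 22 3 24 9 → min 3
13 22 3 24 9 4 → min 3
22 3 24 9 4 11 → min 3
3 24 9 4 11 14 → min 3
24 9 4 11 14 8 → min 4
9 4 11 14 8 20 → min 4
4 11 14 8 20 1 → min 1
11 14 8 20 1 14 → min 1
14 8 20 1 14 18 → min 1
Greatest of these is 4.

4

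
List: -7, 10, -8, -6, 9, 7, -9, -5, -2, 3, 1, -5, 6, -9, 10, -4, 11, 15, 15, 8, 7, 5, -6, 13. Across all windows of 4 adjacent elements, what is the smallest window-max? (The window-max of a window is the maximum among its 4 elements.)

(-7, 10, -8, -6) → max 10
(10, -8, -6, 9) → max 10
(-8, -6, 9, 7) → max 9
(-6, 9, 7, -9) → max 9
(9, 7, -9, -5) → max 9
(7, -9, -5, -2) → max 7
(-9, -5, -2, 3) → max 3
(-5, -2, 3, 1) → max 3
(-2, 3, 1, -5) → max 3
(3, 1, -5, 6) → max 6
(1, -5, 6, -9) → max 6
(-5, 6, -9, 10) → max 10
(6, -9, 10, -4) → max 10
(-9, 10, -4, 11) → max 11
(10, -4, 11, 15) → max 15
(-4, 11, 15, 15) → max 15
(11, 15, 15, 8) → max 15
(15, 15, 8, 7) → max 15
(15, 8, 7, 5) → max 15
(8, 7, 5, -6) → max 8
(7, 5, -6, 13) → max 13
Smallest of these is 3.

3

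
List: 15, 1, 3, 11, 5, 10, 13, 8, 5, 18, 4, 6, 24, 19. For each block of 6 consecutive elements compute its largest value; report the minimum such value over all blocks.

13

(15, 1, 3, 11, 5, 10) → max 15
(1, 3, 11, 5, 10, 13) → max 13
(3, 11, 5, 10, 13, 8) → max 13
(11, 5, 10, 13, 8, 5) → max 13
(5, 10, 13, 8, 5, 18) → max 18
(10, 13, 8, 5, 18, 4) → max 18
(13, 8, 5, 18, 4, 6) → max 18
(8, 5, 18, 4, 6, 24) → max 24
(5, 18, 4, 6, 24, 19) → max 24
Minimum of these is 13.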